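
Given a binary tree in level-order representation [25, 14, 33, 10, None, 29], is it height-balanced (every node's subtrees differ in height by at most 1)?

Tree (level-order array): [25, 14, 33, 10, None, 29]
Definition: a tree is height-balanced if, at every node, |h(left) - h(right)| <= 1 (empty subtree has height -1).
Bottom-up per-node check:
  node 10: h_left=-1, h_right=-1, diff=0 [OK], height=0
  node 14: h_left=0, h_right=-1, diff=1 [OK], height=1
  node 29: h_left=-1, h_right=-1, diff=0 [OK], height=0
  node 33: h_left=0, h_right=-1, diff=1 [OK], height=1
  node 25: h_left=1, h_right=1, diff=0 [OK], height=2
All nodes satisfy the balance condition.
Result: Balanced


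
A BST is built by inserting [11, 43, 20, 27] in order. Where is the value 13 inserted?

Starting tree (level order): [11, None, 43, 20, None, None, 27]
Insertion path: 11 -> 43 -> 20
Result: insert 13 as left child of 20
Final tree (level order): [11, None, 43, 20, None, 13, 27]


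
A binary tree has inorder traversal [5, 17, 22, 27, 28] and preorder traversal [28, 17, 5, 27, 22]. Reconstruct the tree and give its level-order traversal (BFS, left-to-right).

Inorder:  [5, 17, 22, 27, 28]
Preorder: [28, 17, 5, 27, 22]
Algorithm: preorder visits root first, so consume preorder in order;
for each root, split the current inorder slice at that value into
left-subtree inorder and right-subtree inorder, then recurse.
Recursive splits:
  root=28; inorder splits into left=[5, 17, 22, 27], right=[]
  root=17; inorder splits into left=[5], right=[22, 27]
  root=5; inorder splits into left=[], right=[]
  root=27; inorder splits into left=[22], right=[]
  root=22; inorder splits into left=[], right=[]
Reconstructed level-order: [28, 17, 5, 27, 22]


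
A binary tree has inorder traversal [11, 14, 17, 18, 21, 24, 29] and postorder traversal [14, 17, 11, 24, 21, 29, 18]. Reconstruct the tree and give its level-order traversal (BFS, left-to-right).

Inorder:   [11, 14, 17, 18, 21, 24, 29]
Postorder: [14, 17, 11, 24, 21, 29, 18]
Algorithm: postorder visits root last, so walk postorder right-to-left;
each value is the root of the current inorder slice — split it at that
value, recurse on the right subtree first, then the left.
Recursive splits:
  root=18; inorder splits into left=[11, 14, 17], right=[21, 24, 29]
  root=29; inorder splits into left=[21, 24], right=[]
  root=21; inorder splits into left=[], right=[24]
  root=24; inorder splits into left=[], right=[]
  root=11; inorder splits into left=[], right=[14, 17]
  root=17; inorder splits into left=[14], right=[]
  root=14; inorder splits into left=[], right=[]
Reconstructed level-order: [18, 11, 29, 17, 21, 14, 24]


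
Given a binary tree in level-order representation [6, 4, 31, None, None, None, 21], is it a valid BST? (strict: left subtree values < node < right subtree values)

Level-order array: [6, 4, 31, None, None, None, 21]
Validate using subtree bounds (lo, hi): at each node, require lo < value < hi,
then recurse left with hi=value and right with lo=value.
Preorder trace (stopping at first violation):
  at node 6 with bounds (-inf, +inf): OK
  at node 4 with bounds (-inf, 6): OK
  at node 31 with bounds (6, +inf): OK
  at node 21 with bounds (31, +inf): VIOLATION
Node 21 violates its bound: not (31 < 21 < +inf).
Result: Not a valid BST


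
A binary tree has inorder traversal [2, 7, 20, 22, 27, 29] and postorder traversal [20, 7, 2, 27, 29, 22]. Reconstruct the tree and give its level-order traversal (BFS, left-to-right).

Inorder:   [2, 7, 20, 22, 27, 29]
Postorder: [20, 7, 2, 27, 29, 22]
Algorithm: postorder visits root last, so walk postorder right-to-left;
each value is the root of the current inorder slice — split it at that
value, recurse on the right subtree first, then the left.
Recursive splits:
  root=22; inorder splits into left=[2, 7, 20], right=[27, 29]
  root=29; inorder splits into left=[27], right=[]
  root=27; inorder splits into left=[], right=[]
  root=2; inorder splits into left=[], right=[7, 20]
  root=7; inorder splits into left=[], right=[20]
  root=20; inorder splits into left=[], right=[]
Reconstructed level-order: [22, 2, 29, 7, 27, 20]


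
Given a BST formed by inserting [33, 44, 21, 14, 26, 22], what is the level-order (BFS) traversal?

Tree insertion order: [33, 44, 21, 14, 26, 22]
Tree (level-order array): [33, 21, 44, 14, 26, None, None, None, None, 22]
BFS from the root, enqueuing left then right child of each popped node:
  queue [33] -> pop 33, enqueue [21, 44], visited so far: [33]
  queue [21, 44] -> pop 21, enqueue [14, 26], visited so far: [33, 21]
  queue [44, 14, 26] -> pop 44, enqueue [none], visited so far: [33, 21, 44]
  queue [14, 26] -> pop 14, enqueue [none], visited so far: [33, 21, 44, 14]
  queue [26] -> pop 26, enqueue [22], visited so far: [33, 21, 44, 14, 26]
  queue [22] -> pop 22, enqueue [none], visited so far: [33, 21, 44, 14, 26, 22]
Result: [33, 21, 44, 14, 26, 22]


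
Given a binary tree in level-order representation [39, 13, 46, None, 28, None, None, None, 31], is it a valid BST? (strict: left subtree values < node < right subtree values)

Level-order array: [39, 13, 46, None, 28, None, None, None, 31]
Validate using subtree bounds (lo, hi): at each node, require lo < value < hi,
then recurse left with hi=value and right with lo=value.
Preorder trace (stopping at first violation):
  at node 39 with bounds (-inf, +inf): OK
  at node 13 with bounds (-inf, 39): OK
  at node 28 with bounds (13, 39): OK
  at node 31 with bounds (28, 39): OK
  at node 46 with bounds (39, +inf): OK
No violation found at any node.
Result: Valid BST


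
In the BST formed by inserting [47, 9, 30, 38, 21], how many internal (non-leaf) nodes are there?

Tree built from: [47, 9, 30, 38, 21]
Tree (level-order array): [47, 9, None, None, 30, 21, 38]
Rule: An internal node has at least one child.
Per-node child counts:
  node 47: 1 child(ren)
  node 9: 1 child(ren)
  node 30: 2 child(ren)
  node 21: 0 child(ren)
  node 38: 0 child(ren)
Matching nodes: [47, 9, 30]
Count of internal (non-leaf) nodes: 3


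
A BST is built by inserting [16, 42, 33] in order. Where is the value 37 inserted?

Starting tree (level order): [16, None, 42, 33]
Insertion path: 16 -> 42 -> 33
Result: insert 37 as right child of 33
Final tree (level order): [16, None, 42, 33, None, None, 37]


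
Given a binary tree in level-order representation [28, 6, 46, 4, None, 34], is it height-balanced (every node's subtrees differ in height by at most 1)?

Tree (level-order array): [28, 6, 46, 4, None, 34]
Definition: a tree is height-balanced if, at every node, |h(left) - h(right)| <= 1 (empty subtree has height -1).
Bottom-up per-node check:
  node 4: h_left=-1, h_right=-1, diff=0 [OK], height=0
  node 6: h_left=0, h_right=-1, diff=1 [OK], height=1
  node 34: h_left=-1, h_right=-1, diff=0 [OK], height=0
  node 46: h_left=0, h_right=-1, diff=1 [OK], height=1
  node 28: h_left=1, h_right=1, diff=0 [OK], height=2
All nodes satisfy the balance condition.
Result: Balanced


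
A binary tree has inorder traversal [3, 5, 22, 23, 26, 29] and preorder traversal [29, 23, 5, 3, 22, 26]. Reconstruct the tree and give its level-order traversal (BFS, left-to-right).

Inorder:  [3, 5, 22, 23, 26, 29]
Preorder: [29, 23, 5, 3, 22, 26]
Algorithm: preorder visits root first, so consume preorder in order;
for each root, split the current inorder slice at that value into
left-subtree inorder and right-subtree inorder, then recurse.
Recursive splits:
  root=29; inorder splits into left=[3, 5, 22, 23, 26], right=[]
  root=23; inorder splits into left=[3, 5, 22], right=[26]
  root=5; inorder splits into left=[3], right=[22]
  root=3; inorder splits into left=[], right=[]
  root=22; inorder splits into left=[], right=[]
  root=26; inorder splits into left=[], right=[]
Reconstructed level-order: [29, 23, 5, 26, 3, 22]


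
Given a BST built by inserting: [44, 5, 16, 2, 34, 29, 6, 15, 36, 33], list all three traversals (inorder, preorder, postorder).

Tree insertion order: [44, 5, 16, 2, 34, 29, 6, 15, 36, 33]
Tree (level-order array): [44, 5, None, 2, 16, None, None, 6, 34, None, 15, 29, 36, None, None, None, 33]
Inorder (L, root, R): [2, 5, 6, 15, 16, 29, 33, 34, 36, 44]
Preorder (root, L, R): [44, 5, 2, 16, 6, 15, 34, 29, 33, 36]
Postorder (L, R, root): [2, 15, 6, 33, 29, 36, 34, 16, 5, 44]


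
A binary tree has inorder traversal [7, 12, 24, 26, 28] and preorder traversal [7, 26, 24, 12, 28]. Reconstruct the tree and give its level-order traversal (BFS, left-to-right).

Inorder:  [7, 12, 24, 26, 28]
Preorder: [7, 26, 24, 12, 28]
Algorithm: preorder visits root first, so consume preorder in order;
for each root, split the current inorder slice at that value into
left-subtree inorder and right-subtree inorder, then recurse.
Recursive splits:
  root=7; inorder splits into left=[], right=[12, 24, 26, 28]
  root=26; inorder splits into left=[12, 24], right=[28]
  root=24; inorder splits into left=[12], right=[]
  root=12; inorder splits into left=[], right=[]
  root=28; inorder splits into left=[], right=[]
Reconstructed level-order: [7, 26, 24, 28, 12]


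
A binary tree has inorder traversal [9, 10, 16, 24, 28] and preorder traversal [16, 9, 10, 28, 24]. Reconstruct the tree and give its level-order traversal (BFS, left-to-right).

Inorder:  [9, 10, 16, 24, 28]
Preorder: [16, 9, 10, 28, 24]
Algorithm: preorder visits root first, so consume preorder in order;
for each root, split the current inorder slice at that value into
left-subtree inorder and right-subtree inorder, then recurse.
Recursive splits:
  root=16; inorder splits into left=[9, 10], right=[24, 28]
  root=9; inorder splits into left=[], right=[10]
  root=10; inorder splits into left=[], right=[]
  root=28; inorder splits into left=[24], right=[]
  root=24; inorder splits into left=[], right=[]
Reconstructed level-order: [16, 9, 28, 10, 24]


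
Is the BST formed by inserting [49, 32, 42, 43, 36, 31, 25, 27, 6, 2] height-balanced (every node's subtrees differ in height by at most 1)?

Tree (level-order array): [49, 32, None, 31, 42, 25, None, 36, 43, 6, 27, None, None, None, None, 2]
Definition: a tree is height-balanced if, at every node, |h(left) - h(right)| <= 1 (empty subtree has height -1).
Bottom-up per-node check:
  node 2: h_left=-1, h_right=-1, diff=0 [OK], height=0
  node 6: h_left=0, h_right=-1, diff=1 [OK], height=1
  node 27: h_left=-1, h_right=-1, diff=0 [OK], height=0
  node 25: h_left=1, h_right=0, diff=1 [OK], height=2
  node 31: h_left=2, h_right=-1, diff=3 [FAIL (|2--1|=3 > 1)], height=3
  node 36: h_left=-1, h_right=-1, diff=0 [OK], height=0
  node 43: h_left=-1, h_right=-1, diff=0 [OK], height=0
  node 42: h_left=0, h_right=0, diff=0 [OK], height=1
  node 32: h_left=3, h_right=1, diff=2 [FAIL (|3-1|=2 > 1)], height=4
  node 49: h_left=4, h_right=-1, diff=5 [FAIL (|4--1|=5 > 1)], height=5
Node 31 violates the condition: |2 - -1| = 3 > 1.
Result: Not balanced


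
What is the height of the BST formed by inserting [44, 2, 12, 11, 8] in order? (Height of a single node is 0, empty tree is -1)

Insertion order: [44, 2, 12, 11, 8]
Tree (level-order array): [44, 2, None, None, 12, 11, None, 8]
Compute height bottom-up (empty subtree = -1):
  height(8) = 1 + max(-1, -1) = 0
  height(11) = 1 + max(0, -1) = 1
  height(12) = 1 + max(1, -1) = 2
  height(2) = 1 + max(-1, 2) = 3
  height(44) = 1 + max(3, -1) = 4
Height = 4


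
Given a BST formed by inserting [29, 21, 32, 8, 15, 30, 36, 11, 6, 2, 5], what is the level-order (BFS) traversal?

Tree insertion order: [29, 21, 32, 8, 15, 30, 36, 11, 6, 2, 5]
Tree (level-order array): [29, 21, 32, 8, None, 30, 36, 6, 15, None, None, None, None, 2, None, 11, None, None, 5]
BFS from the root, enqueuing left then right child of each popped node:
  queue [29] -> pop 29, enqueue [21, 32], visited so far: [29]
  queue [21, 32] -> pop 21, enqueue [8], visited so far: [29, 21]
  queue [32, 8] -> pop 32, enqueue [30, 36], visited so far: [29, 21, 32]
  queue [8, 30, 36] -> pop 8, enqueue [6, 15], visited so far: [29, 21, 32, 8]
  queue [30, 36, 6, 15] -> pop 30, enqueue [none], visited so far: [29, 21, 32, 8, 30]
  queue [36, 6, 15] -> pop 36, enqueue [none], visited so far: [29, 21, 32, 8, 30, 36]
  queue [6, 15] -> pop 6, enqueue [2], visited so far: [29, 21, 32, 8, 30, 36, 6]
  queue [15, 2] -> pop 15, enqueue [11], visited so far: [29, 21, 32, 8, 30, 36, 6, 15]
  queue [2, 11] -> pop 2, enqueue [5], visited so far: [29, 21, 32, 8, 30, 36, 6, 15, 2]
  queue [11, 5] -> pop 11, enqueue [none], visited so far: [29, 21, 32, 8, 30, 36, 6, 15, 2, 11]
  queue [5] -> pop 5, enqueue [none], visited so far: [29, 21, 32, 8, 30, 36, 6, 15, 2, 11, 5]
Result: [29, 21, 32, 8, 30, 36, 6, 15, 2, 11, 5]


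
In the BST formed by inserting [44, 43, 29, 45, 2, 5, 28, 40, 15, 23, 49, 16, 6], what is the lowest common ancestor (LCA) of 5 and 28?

Tree insertion order: [44, 43, 29, 45, 2, 5, 28, 40, 15, 23, 49, 16, 6]
Tree (level-order array): [44, 43, 45, 29, None, None, 49, 2, 40, None, None, None, 5, None, None, None, 28, 15, None, 6, 23, None, None, 16]
In a BST, the LCA of p=5, q=28 is the first node v on the
root-to-leaf path with p <= v <= q (go left if both < v, right if both > v).
Walk from root:
  at 44: both 5 and 28 < 44, go left
  at 43: both 5 and 28 < 43, go left
  at 29: both 5 and 28 < 29, go left
  at 2: both 5 and 28 > 2, go right
  at 5: 5 <= 5 <= 28, this is the LCA
LCA = 5


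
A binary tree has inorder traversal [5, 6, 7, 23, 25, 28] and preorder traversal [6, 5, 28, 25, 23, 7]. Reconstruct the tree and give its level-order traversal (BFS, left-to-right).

Inorder:  [5, 6, 7, 23, 25, 28]
Preorder: [6, 5, 28, 25, 23, 7]
Algorithm: preorder visits root first, so consume preorder in order;
for each root, split the current inorder slice at that value into
left-subtree inorder and right-subtree inorder, then recurse.
Recursive splits:
  root=6; inorder splits into left=[5], right=[7, 23, 25, 28]
  root=5; inorder splits into left=[], right=[]
  root=28; inorder splits into left=[7, 23, 25], right=[]
  root=25; inorder splits into left=[7, 23], right=[]
  root=23; inorder splits into left=[7], right=[]
  root=7; inorder splits into left=[], right=[]
Reconstructed level-order: [6, 5, 28, 25, 23, 7]


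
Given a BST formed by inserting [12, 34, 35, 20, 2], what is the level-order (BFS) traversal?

Tree insertion order: [12, 34, 35, 20, 2]
Tree (level-order array): [12, 2, 34, None, None, 20, 35]
BFS from the root, enqueuing left then right child of each popped node:
  queue [12] -> pop 12, enqueue [2, 34], visited so far: [12]
  queue [2, 34] -> pop 2, enqueue [none], visited so far: [12, 2]
  queue [34] -> pop 34, enqueue [20, 35], visited so far: [12, 2, 34]
  queue [20, 35] -> pop 20, enqueue [none], visited so far: [12, 2, 34, 20]
  queue [35] -> pop 35, enqueue [none], visited so far: [12, 2, 34, 20, 35]
Result: [12, 2, 34, 20, 35]


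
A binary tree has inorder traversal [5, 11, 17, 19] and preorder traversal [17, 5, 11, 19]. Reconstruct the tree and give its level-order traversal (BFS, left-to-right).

Inorder:  [5, 11, 17, 19]
Preorder: [17, 5, 11, 19]
Algorithm: preorder visits root first, so consume preorder in order;
for each root, split the current inorder slice at that value into
left-subtree inorder and right-subtree inorder, then recurse.
Recursive splits:
  root=17; inorder splits into left=[5, 11], right=[19]
  root=5; inorder splits into left=[], right=[11]
  root=11; inorder splits into left=[], right=[]
  root=19; inorder splits into left=[], right=[]
Reconstructed level-order: [17, 5, 19, 11]


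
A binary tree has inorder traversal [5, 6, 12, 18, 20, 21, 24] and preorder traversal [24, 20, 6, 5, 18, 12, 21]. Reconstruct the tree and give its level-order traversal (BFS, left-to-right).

Inorder:  [5, 6, 12, 18, 20, 21, 24]
Preorder: [24, 20, 6, 5, 18, 12, 21]
Algorithm: preorder visits root first, so consume preorder in order;
for each root, split the current inorder slice at that value into
left-subtree inorder and right-subtree inorder, then recurse.
Recursive splits:
  root=24; inorder splits into left=[5, 6, 12, 18, 20, 21], right=[]
  root=20; inorder splits into left=[5, 6, 12, 18], right=[21]
  root=6; inorder splits into left=[5], right=[12, 18]
  root=5; inorder splits into left=[], right=[]
  root=18; inorder splits into left=[12], right=[]
  root=12; inorder splits into left=[], right=[]
  root=21; inorder splits into left=[], right=[]
Reconstructed level-order: [24, 20, 6, 21, 5, 18, 12]


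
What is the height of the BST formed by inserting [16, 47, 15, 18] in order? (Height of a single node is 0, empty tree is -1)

Insertion order: [16, 47, 15, 18]
Tree (level-order array): [16, 15, 47, None, None, 18]
Compute height bottom-up (empty subtree = -1):
  height(15) = 1 + max(-1, -1) = 0
  height(18) = 1 + max(-1, -1) = 0
  height(47) = 1 + max(0, -1) = 1
  height(16) = 1 + max(0, 1) = 2
Height = 2


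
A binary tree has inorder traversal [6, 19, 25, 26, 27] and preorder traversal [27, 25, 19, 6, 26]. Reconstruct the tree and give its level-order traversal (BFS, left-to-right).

Inorder:  [6, 19, 25, 26, 27]
Preorder: [27, 25, 19, 6, 26]
Algorithm: preorder visits root first, so consume preorder in order;
for each root, split the current inorder slice at that value into
left-subtree inorder and right-subtree inorder, then recurse.
Recursive splits:
  root=27; inorder splits into left=[6, 19, 25, 26], right=[]
  root=25; inorder splits into left=[6, 19], right=[26]
  root=19; inorder splits into left=[6], right=[]
  root=6; inorder splits into left=[], right=[]
  root=26; inorder splits into left=[], right=[]
Reconstructed level-order: [27, 25, 19, 26, 6]


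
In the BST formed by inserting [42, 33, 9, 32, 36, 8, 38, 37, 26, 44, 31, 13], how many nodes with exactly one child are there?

Tree built from: [42, 33, 9, 32, 36, 8, 38, 37, 26, 44, 31, 13]
Tree (level-order array): [42, 33, 44, 9, 36, None, None, 8, 32, None, 38, None, None, 26, None, 37, None, 13, 31]
Rule: These are nodes with exactly 1 non-null child.
Per-node child counts:
  node 42: 2 child(ren)
  node 33: 2 child(ren)
  node 9: 2 child(ren)
  node 8: 0 child(ren)
  node 32: 1 child(ren)
  node 26: 2 child(ren)
  node 13: 0 child(ren)
  node 31: 0 child(ren)
  node 36: 1 child(ren)
  node 38: 1 child(ren)
  node 37: 0 child(ren)
  node 44: 0 child(ren)
Matching nodes: [32, 36, 38]
Count of nodes with exactly one child: 3


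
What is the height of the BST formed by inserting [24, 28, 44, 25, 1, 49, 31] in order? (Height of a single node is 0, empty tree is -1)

Insertion order: [24, 28, 44, 25, 1, 49, 31]
Tree (level-order array): [24, 1, 28, None, None, 25, 44, None, None, 31, 49]
Compute height bottom-up (empty subtree = -1):
  height(1) = 1 + max(-1, -1) = 0
  height(25) = 1 + max(-1, -1) = 0
  height(31) = 1 + max(-1, -1) = 0
  height(49) = 1 + max(-1, -1) = 0
  height(44) = 1 + max(0, 0) = 1
  height(28) = 1 + max(0, 1) = 2
  height(24) = 1 + max(0, 2) = 3
Height = 3


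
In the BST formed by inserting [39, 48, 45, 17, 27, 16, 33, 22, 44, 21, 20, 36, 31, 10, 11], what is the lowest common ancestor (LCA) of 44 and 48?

Tree insertion order: [39, 48, 45, 17, 27, 16, 33, 22, 44, 21, 20, 36, 31, 10, 11]
Tree (level-order array): [39, 17, 48, 16, 27, 45, None, 10, None, 22, 33, 44, None, None, 11, 21, None, 31, 36, None, None, None, None, 20]
In a BST, the LCA of p=44, q=48 is the first node v on the
root-to-leaf path with p <= v <= q (go left if both < v, right if both > v).
Walk from root:
  at 39: both 44 and 48 > 39, go right
  at 48: 44 <= 48 <= 48, this is the LCA
LCA = 48


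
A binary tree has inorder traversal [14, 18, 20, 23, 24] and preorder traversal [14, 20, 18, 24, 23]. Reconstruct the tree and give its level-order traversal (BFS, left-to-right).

Inorder:  [14, 18, 20, 23, 24]
Preorder: [14, 20, 18, 24, 23]
Algorithm: preorder visits root first, so consume preorder in order;
for each root, split the current inorder slice at that value into
left-subtree inorder and right-subtree inorder, then recurse.
Recursive splits:
  root=14; inorder splits into left=[], right=[18, 20, 23, 24]
  root=20; inorder splits into left=[18], right=[23, 24]
  root=18; inorder splits into left=[], right=[]
  root=24; inorder splits into left=[23], right=[]
  root=23; inorder splits into left=[], right=[]
Reconstructed level-order: [14, 20, 18, 24, 23]


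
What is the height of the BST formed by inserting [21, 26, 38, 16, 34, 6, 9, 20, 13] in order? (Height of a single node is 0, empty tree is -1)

Insertion order: [21, 26, 38, 16, 34, 6, 9, 20, 13]
Tree (level-order array): [21, 16, 26, 6, 20, None, 38, None, 9, None, None, 34, None, None, 13]
Compute height bottom-up (empty subtree = -1):
  height(13) = 1 + max(-1, -1) = 0
  height(9) = 1 + max(-1, 0) = 1
  height(6) = 1 + max(-1, 1) = 2
  height(20) = 1 + max(-1, -1) = 0
  height(16) = 1 + max(2, 0) = 3
  height(34) = 1 + max(-1, -1) = 0
  height(38) = 1 + max(0, -1) = 1
  height(26) = 1 + max(-1, 1) = 2
  height(21) = 1 + max(3, 2) = 4
Height = 4


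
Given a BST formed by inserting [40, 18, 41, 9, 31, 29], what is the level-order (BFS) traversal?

Tree insertion order: [40, 18, 41, 9, 31, 29]
Tree (level-order array): [40, 18, 41, 9, 31, None, None, None, None, 29]
BFS from the root, enqueuing left then right child of each popped node:
  queue [40] -> pop 40, enqueue [18, 41], visited so far: [40]
  queue [18, 41] -> pop 18, enqueue [9, 31], visited so far: [40, 18]
  queue [41, 9, 31] -> pop 41, enqueue [none], visited so far: [40, 18, 41]
  queue [9, 31] -> pop 9, enqueue [none], visited so far: [40, 18, 41, 9]
  queue [31] -> pop 31, enqueue [29], visited so far: [40, 18, 41, 9, 31]
  queue [29] -> pop 29, enqueue [none], visited so far: [40, 18, 41, 9, 31, 29]
Result: [40, 18, 41, 9, 31, 29]


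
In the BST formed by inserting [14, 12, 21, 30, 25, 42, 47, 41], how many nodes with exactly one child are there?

Tree built from: [14, 12, 21, 30, 25, 42, 47, 41]
Tree (level-order array): [14, 12, 21, None, None, None, 30, 25, 42, None, None, 41, 47]
Rule: These are nodes with exactly 1 non-null child.
Per-node child counts:
  node 14: 2 child(ren)
  node 12: 0 child(ren)
  node 21: 1 child(ren)
  node 30: 2 child(ren)
  node 25: 0 child(ren)
  node 42: 2 child(ren)
  node 41: 0 child(ren)
  node 47: 0 child(ren)
Matching nodes: [21]
Count of nodes with exactly one child: 1


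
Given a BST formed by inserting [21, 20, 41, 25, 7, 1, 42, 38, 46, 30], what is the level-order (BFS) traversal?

Tree insertion order: [21, 20, 41, 25, 7, 1, 42, 38, 46, 30]
Tree (level-order array): [21, 20, 41, 7, None, 25, 42, 1, None, None, 38, None, 46, None, None, 30]
BFS from the root, enqueuing left then right child of each popped node:
  queue [21] -> pop 21, enqueue [20, 41], visited so far: [21]
  queue [20, 41] -> pop 20, enqueue [7], visited so far: [21, 20]
  queue [41, 7] -> pop 41, enqueue [25, 42], visited so far: [21, 20, 41]
  queue [7, 25, 42] -> pop 7, enqueue [1], visited so far: [21, 20, 41, 7]
  queue [25, 42, 1] -> pop 25, enqueue [38], visited so far: [21, 20, 41, 7, 25]
  queue [42, 1, 38] -> pop 42, enqueue [46], visited so far: [21, 20, 41, 7, 25, 42]
  queue [1, 38, 46] -> pop 1, enqueue [none], visited so far: [21, 20, 41, 7, 25, 42, 1]
  queue [38, 46] -> pop 38, enqueue [30], visited so far: [21, 20, 41, 7, 25, 42, 1, 38]
  queue [46, 30] -> pop 46, enqueue [none], visited so far: [21, 20, 41, 7, 25, 42, 1, 38, 46]
  queue [30] -> pop 30, enqueue [none], visited so far: [21, 20, 41, 7, 25, 42, 1, 38, 46, 30]
Result: [21, 20, 41, 7, 25, 42, 1, 38, 46, 30]


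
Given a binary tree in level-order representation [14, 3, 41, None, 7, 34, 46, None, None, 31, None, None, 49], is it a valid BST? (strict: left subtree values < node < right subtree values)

Level-order array: [14, 3, 41, None, 7, 34, 46, None, None, 31, None, None, 49]
Validate using subtree bounds (lo, hi): at each node, require lo < value < hi,
then recurse left with hi=value and right with lo=value.
Preorder trace (stopping at first violation):
  at node 14 with bounds (-inf, +inf): OK
  at node 3 with bounds (-inf, 14): OK
  at node 7 with bounds (3, 14): OK
  at node 41 with bounds (14, +inf): OK
  at node 34 with bounds (14, 41): OK
  at node 31 with bounds (14, 34): OK
  at node 46 with bounds (41, +inf): OK
  at node 49 with bounds (46, +inf): OK
No violation found at any node.
Result: Valid BST


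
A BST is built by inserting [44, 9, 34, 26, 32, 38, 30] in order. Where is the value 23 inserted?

Starting tree (level order): [44, 9, None, None, 34, 26, 38, None, 32, None, None, 30]
Insertion path: 44 -> 9 -> 34 -> 26
Result: insert 23 as left child of 26
Final tree (level order): [44, 9, None, None, 34, 26, 38, 23, 32, None, None, None, None, 30]


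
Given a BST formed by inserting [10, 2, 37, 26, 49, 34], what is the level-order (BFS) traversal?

Tree insertion order: [10, 2, 37, 26, 49, 34]
Tree (level-order array): [10, 2, 37, None, None, 26, 49, None, 34]
BFS from the root, enqueuing left then right child of each popped node:
  queue [10] -> pop 10, enqueue [2, 37], visited so far: [10]
  queue [2, 37] -> pop 2, enqueue [none], visited so far: [10, 2]
  queue [37] -> pop 37, enqueue [26, 49], visited so far: [10, 2, 37]
  queue [26, 49] -> pop 26, enqueue [34], visited so far: [10, 2, 37, 26]
  queue [49, 34] -> pop 49, enqueue [none], visited so far: [10, 2, 37, 26, 49]
  queue [34] -> pop 34, enqueue [none], visited so far: [10, 2, 37, 26, 49, 34]
Result: [10, 2, 37, 26, 49, 34]


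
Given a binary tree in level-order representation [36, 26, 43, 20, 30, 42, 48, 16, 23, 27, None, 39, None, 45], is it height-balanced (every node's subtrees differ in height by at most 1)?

Tree (level-order array): [36, 26, 43, 20, 30, 42, 48, 16, 23, 27, None, 39, None, 45]
Definition: a tree is height-balanced if, at every node, |h(left) - h(right)| <= 1 (empty subtree has height -1).
Bottom-up per-node check:
  node 16: h_left=-1, h_right=-1, diff=0 [OK], height=0
  node 23: h_left=-1, h_right=-1, diff=0 [OK], height=0
  node 20: h_left=0, h_right=0, diff=0 [OK], height=1
  node 27: h_left=-1, h_right=-1, diff=0 [OK], height=0
  node 30: h_left=0, h_right=-1, diff=1 [OK], height=1
  node 26: h_left=1, h_right=1, diff=0 [OK], height=2
  node 39: h_left=-1, h_right=-1, diff=0 [OK], height=0
  node 42: h_left=0, h_right=-1, diff=1 [OK], height=1
  node 45: h_left=-1, h_right=-1, diff=0 [OK], height=0
  node 48: h_left=0, h_right=-1, diff=1 [OK], height=1
  node 43: h_left=1, h_right=1, diff=0 [OK], height=2
  node 36: h_left=2, h_right=2, diff=0 [OK], height=3
All nodes satisfy the balance condition.
Result: Balanced


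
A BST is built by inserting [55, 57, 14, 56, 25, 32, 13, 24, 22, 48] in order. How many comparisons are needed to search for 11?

Search path for 11: 55 -> 14 -> 13
Found: False
Comparisons: 3


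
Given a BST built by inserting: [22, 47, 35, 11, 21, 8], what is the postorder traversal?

Tree insertion order: [22, 47, 35, 11, 21, 8]
Tree (level-order array): [22, 11, 47, 8, 21, 35]
Postorder traversal: [8, 21, 11, 35, 47, 22]


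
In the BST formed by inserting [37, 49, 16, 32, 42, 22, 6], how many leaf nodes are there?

Tree built from: [37, 49, 16, 32, 42, 22, 6]
Tree (level-order array): [37, 16, 49, 6, 32, 42, None, None, None, 22]
Rule: A leaf has 0 children.
Per-node child counts:
  node 37: 2 child(ren)
  node 16: 2 child(ren)
  node 6: 0 child(ren)
  node 32: 1 child(ren)
  node 22: 0 child(ren)
  node 49: 1 child(ren)
  node 42: 0 child(ren)
Matching nodes: [6, 22, 42]
Count of leaf nodes: 3


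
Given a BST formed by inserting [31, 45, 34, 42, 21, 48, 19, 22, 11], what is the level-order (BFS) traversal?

Tree insertion order: [31, 45, 34, 42, 21, 48, 19, 22, 11]
Tree (level-order array): [31, 21, 45, 19, 22, 34, 48, 11, None, None, None, None, 42]
BFS from the root, enqueuing left then right child of each popped node:
  queue [31] -> pop 31, enqueue [21, 45], visited so far: [31]
  queue [21, 45] -> pop 21, enqueue [19, 22], visited so far: [31, 21]
  queue [45, 19, 22] -> pop 45, enqueue [34, 48], visited so far: [31, 21, 45]
  queue [19, 22, 34, 48] -> pop 19, enqueue [11], visited so far: [31, 21, 45, 19]
  queue [22, 34, 48, 11] -> pop 22, enqueue [none], visited so far: [31, 21, 45, 19, 22]
  queue [34, 48, 11] -> pop 34, enqueue [42], visited so far: [31, 21, 45, 19, 22, 34]
  queue [48, 11, 42] -> pop 48, enqueue [none], visited so far: [31, 21, 45, 19, 22, 34, 48]
  queue [11, 42] -> pop 11, enqueue [none], visited so far: [31, 21, 45, 19, 22, 34, 48, 11]
  queue [42] -> pop 42, enqueue [none], visited so far: [31, 21, 45, 19, 22, 34, 48, 11, 42]
Result: [31, 21, 45, 19, 22, 34, 48, 11, 42]


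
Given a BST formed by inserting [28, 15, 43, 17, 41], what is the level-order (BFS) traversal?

Tree insertion order: [28, 15, 43, 17, 41]
Tree (level-order array): [28, 15, 43, None, 17, 41]
BFS from the root, enqueuing left then right child of each popped node:
  queue [28] -> pop 28, enqueue [15, 43], visited so far: [28]
  queue [15, 43] -> pop 15, enqueue [17], visited so far: [28, 15]
  queue [43, 17] -> pop 43, enqueue [41], visited so far: [28, 15, 43]
  queue [17, 41] -> pop 17, enqueue [none], visited so far: [28, 15, 43, 17]
  queue [41] -> pop 41, enqueue [none], visited so far: [28, 15, 43, 17, 41]
Result: [28, 15, 43, 17, 41]


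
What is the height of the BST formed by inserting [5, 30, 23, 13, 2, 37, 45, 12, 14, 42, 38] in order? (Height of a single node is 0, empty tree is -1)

Insertion order: [5, 30, 23, 13, 2, 37, 45, 12, 14, 42, 38]
Tree (level-order array): [5, 2, 30, None, None, 23, 37, 13, None, None, 45, 12, 14, 42, None, None, None, None, None, 38]
Compute height bottom-up (empty subtree = -1):
  height(2) = 1 + max(-1, -1) = 0
  height(12) = 1 + max(-1, -1) = 0
  height(14) = 1 + max(-1, -1) = 0
  height(13) = 1 + max(0, 0) = 1
  height(23) = 1 + max(1, -1) = 2
  height(38) = 1 + max(-1, -1) = 0
  height(42) = 1 + max(0, -1) = 1
  height(45) = 1 + max(1, -1) = 2
  height(37) = 1 + max(-1, 2) = 3
  height(30) = 1 + max(2, 3) = 4
  height(5) = 1 + max(0, 4) = 5
Height = 5


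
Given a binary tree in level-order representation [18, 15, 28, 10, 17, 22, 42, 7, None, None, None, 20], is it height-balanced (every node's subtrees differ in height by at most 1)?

Tree (level-order array): [18, 15, 28, 10, 17, 22, 42, 7, None, None, None, 20]
Definition: a tree is height-balanced if, at every node, |h(left) - h(right)| <= 1 (empty subtree has height -1).
Bottom-up per-node check:
  node 7: h_left=-1, h_right=-1, diff=0 [OK], height=0
  node 10: h_left=0, h_right=-1, diff=1 [OK], height=1
  node 17: h_left=-1, h_right=-1, diff=0 [OK], height=0
  node 15: h_left=1, h_right=0, diff=1 [OK], height=2
  node 20: h_left=-1, h_right=-1, diff=0 [OK], height=0
  node 22: h_left=0, h_right=-1, diff=1 [OK], height=1
  node 42: h_left=-1, h_right=-1, diff=0 [OK], height=0
  node 28: h_left=1, h_right=0, diff=1 [OK], height=2
  node 18: h_left=2, h_right=2, diff=0 [OK], height=3
All nodes satisfy the balance condition.
Result: Balanced


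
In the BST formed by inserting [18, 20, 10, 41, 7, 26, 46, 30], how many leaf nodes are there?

Tree built from: [18, 20, 10, 41, 7, 26, 46, 30]
Tree (level-order array): [18, 10, 20, 7, None, None, 41, None, None, 26, 46, None, 30]
Rule: A leaf has 0 children.
Per-node child counts:
  node 18: 2 child(ren)
  node 10: 1 child(ren)
  node 7: 0 child(ren)
  node 20: 1 child(ren)
  node 41: 2 child(ren)
  node 26: 1 child(ren)
  node 30: 0 child(ren)
  node 46: 0 child(ren)
Matching nodes: [7, 30, 46]
Count of leaf nodes: 3


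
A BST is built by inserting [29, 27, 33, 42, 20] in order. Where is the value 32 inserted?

Starting tree (level order): [29, 27, 33, 20, None, None, 42]
Insertion path: 29 -> 33
Result: insert 32 as left child of 33
Final tree (level order): [29, 27, 33, 20, None, 32, 42]


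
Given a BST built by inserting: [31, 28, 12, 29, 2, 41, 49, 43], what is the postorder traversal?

Tree insertion order: [31, 28, 12, 29, 2, 41, 49, 43]
Tree (level-order array): [31, 28, 41, 12, 29, None, 49, 2, None, None, None, 43]
Postorder traversal: [2, 12, 29, 28, 43, 49, 41, 31]


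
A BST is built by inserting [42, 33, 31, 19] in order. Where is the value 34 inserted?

Starting tree (level order): [42, 33, None, 31, None, 19]
Insertion path: 42 -> 33
Result: insert 34 as right child of 33
Final tree (level order): [42, 33, None, 31, 34, 19]


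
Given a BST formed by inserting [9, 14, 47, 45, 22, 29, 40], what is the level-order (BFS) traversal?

Tree insertion order: [9, 14, 47, 45, 22, 29, 40]
Tree (level-order array): [9, None, 14, None, 47, 45, None, 22, None, None, 29, None, 40]
BFS from the root, enqueuing left then right child of each popped node:
  queue [9] -> pop 9, enqueue [14], visited so far: [9]
  queue [14] -> pop 14, enqueue [47], visited so far: [9, 14]
  queue [47] -> pop 47, enqueue [45], visited so far: [9, 14, 47]
  queue [45] -> pop 45, enqueue [22], visited so far: [9, 14, 47, 45]
  queue [22] -> pop 22, enqueue [29], visited so far: [9, 14, 47, 45, 22]
  queue [29] -> pop 29, enqueue [40], visited so far: [9, 14, 47, 45, 22, 29]
  queue [40] -> pop 40, enqueue [none], visited so far: [9, 14, 47, 45, 22, 29, 40]
Result: [9, 14, 47, 45, 22, 29, 40]


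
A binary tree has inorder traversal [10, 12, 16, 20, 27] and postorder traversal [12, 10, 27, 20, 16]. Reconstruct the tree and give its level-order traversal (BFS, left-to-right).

Inorder:   [10, 12, 16, 20, 27]
Postorder: [12, 10, 27, 20, 16]
Algorithm: postorder visits root last, so walk postorder right-to-left;
each value is the root of the current inorder slice — split it at that
value, recurse on the right subtree first, then the left.
Recursive splits:
  root=16; inorder splits into left=[10, 12], right=[20, 27]
  root=20; inorder splits into left=[], right=[27]
  root=27; inorder splits into left=[], right=[]
  root=10; inorder splits into left=[], right=[12]
  root=12; inorder splits into left=[], right=[]
Reconstructed level-order: [16, 10, 20, 12, 27]


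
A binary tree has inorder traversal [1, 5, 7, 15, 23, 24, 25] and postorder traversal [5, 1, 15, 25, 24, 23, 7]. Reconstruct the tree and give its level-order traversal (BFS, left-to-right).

Inorder:   [1, 5, 7, 15, 23, 24, 25]
Postorder: [5, 1, 15, 25, 24, 23, 7]
Algorithm: postorder visits root last, so walk postorder right-to-left;
each value is the root of the current inorder slice — split it at that
value, recurse on the right subtree first, then the left.
Recursive splits:
  root=7; inorder splits into left=[1, 5], right=[15, 23, 24, 25]
  root=23; inorder splits into left=[15], right=[24, 25]
  root=24; inorder splits into left=[], right=[25]
  root=25; inorder splits into left=[], right=[]
  root=15; inorder splits into left=[], right=[]
  root=1; inorder splits into left=[], right=[5]
  root=5; inorder splits into left=[], right=[]
Reconstructed level-order: [7, 1, 23, 5, 15, 24, 25]


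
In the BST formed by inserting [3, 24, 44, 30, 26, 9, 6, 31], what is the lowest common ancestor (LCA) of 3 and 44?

Tree insertion order: [3, 24, 44, 30, 26, 9, 6, 31]
Tree (level-order array): [3, None, 24, 9, 44, 6, None, 30, None, None, None, 26, 31]
In a BST, the LCA of p=3, q=44 is the first node v on the
root-to-leaf path with p <= v <= q (go left if both < v, right if both > v).
Walk from root:
  at 3: 3 <= 3 <= 44, this is the LCA
LCA = 3


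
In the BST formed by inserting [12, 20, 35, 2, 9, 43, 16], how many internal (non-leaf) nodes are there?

Tree built from: [12, 20, 35, 2, 9, 43, 16]
Tree (level-order array): [12, 2, 20, None, 9, 16, 35, None, None, None, None, None, 43]
Rule: An internal node has at least one child.
Per-node child counts:
  node 12: 2 child(ren)
  node 2: 1 child(ren)
  node 9: 0 child(ren)
  node 20: 2 child(ren)
  node 16: 0 child(ren)
  node 35: 1 child(ren)
  node 43: 0 child(ren)
Matching nodes: [12, 2, 20, 35]
Count of internal (non-leaf) nodes: 4


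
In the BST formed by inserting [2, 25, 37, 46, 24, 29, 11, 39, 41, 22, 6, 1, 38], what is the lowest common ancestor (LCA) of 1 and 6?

Tree insertion order: [2, 25, 37, 46, 24, 29, 11, 39, 41, 22, 6, 1, 38]
Tree (level-order array): [2, 1, 25, None, None, 24, 37, 11, None, 29, 46, 6, 22, None, None, 39, None, None, None, None, None, 38, 41]
In a BST, the LCA of p=1, q=6 is the first node v on the
root-to-leaf path with p <= v <= q (go left if both < v, right if both > v).
Walk from root:
  at 2: 1 <= 2 <= 6, this is the LCA
LCA = 2


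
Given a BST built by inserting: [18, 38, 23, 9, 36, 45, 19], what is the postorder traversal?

Tree insertion order: [18, 38, 23, 9, 36, 45, 19]
Tree (level-order array): [18, 9, 38, None, None, 23, 45, 19, 36]
Postorder traversal: [9, 19, 36, 23, 45, 38, 18]


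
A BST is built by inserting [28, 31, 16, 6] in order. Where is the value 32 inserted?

Starting tree (level order): [28, 16, 31, 6]
Insertion path: 28 -> 31
Result: insert 32 as right child of 31
Final tree (level order): [28, 16, 31, 6, None, None, 32]


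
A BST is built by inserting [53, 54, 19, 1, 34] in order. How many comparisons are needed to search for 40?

Search path for 40: 53 -> 19 -> 34
Found: False
Comparisons: 3


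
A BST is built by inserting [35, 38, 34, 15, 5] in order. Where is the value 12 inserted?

Starting tree (level order): [35, 34, 38, 15, None, None, None, 5]
Insertion path: 35 -> 34 -> 15 -> 5
Result: insert 12 as right child of 5
Final tree (level order): [35, 34, 38, 15, None, None, None, 5, None, None, 12]


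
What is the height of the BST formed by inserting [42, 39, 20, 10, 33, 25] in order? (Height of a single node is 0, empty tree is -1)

Insertion order: [42, 39, 20, 10, 33, 25]
Tree (level-order array): [42, 39, None, 20, None, 10, 33, None, None, 25]
Compute height bottom-up (empty subtree = -1):
  height(10) = 1 + max(-1, -1) = 0
  height(25) = 1 + max(-1, -1) = 0
  height(33) = 1 + max(0, -1) = 1
  height(20) = 1 + max(0, 1) = 2
  height(39) = 1 + max(2, -1) = 3
  height(42) = 1 + max(3, -1) = 4
Height = 4


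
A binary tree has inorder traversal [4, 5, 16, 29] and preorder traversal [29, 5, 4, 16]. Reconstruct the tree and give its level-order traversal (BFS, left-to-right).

Inorder:  [4, 5, 16, 29]
Preorder: [29, 5, 4, 16]
Algorithm: preorder visits root first, so consume preorder in order;
for each root, split the current inorder slice at that value into
left-subtree inorder and right-subtree inorder, then recurse.
Recursive splits:
  root=29; inorder splits into left=[4, 5, 16], right=[]
  root=5; inorder splits into left=[4], right=[16]
  root=4; inorder splits into left=[], right=[]
  root=16; inorder splits into left=[], right=[]
Reconstructed level-order: [29, 5, 4, 16]


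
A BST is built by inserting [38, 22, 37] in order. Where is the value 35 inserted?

Starting tree (level order): [38, 22, None, None, 37]
Insertion path: 38 -> 22 -> 37
Result: insert 35 as left child of 37
Final tree (level order): [38, 22, None, None, 37, 35]


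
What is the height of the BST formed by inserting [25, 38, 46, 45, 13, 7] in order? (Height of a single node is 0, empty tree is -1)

Insertion order: [25, 38, 46, 45, 13, 7]
Tree (level-order array): [25, 13, 38, 7, None, None, 46, None, None, 45]
Compute height bottom-up (empty subtree = -1):
  height(7) = 1 + max(-1, -1) = 0
  height(13) = 1 + max(0, -1) = 1
  height(45) = 1 + max(-1, -1) = 0
  height(46) = 1 + max(0, -1) = 1
  height(38) = 1 + max(-1, 1) = 2
  height(25) = 1 + max(1, 2) = 3
Height = 3


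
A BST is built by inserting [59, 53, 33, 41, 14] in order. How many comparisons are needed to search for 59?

Search path for 59: 59
Found: True
Comparisons: 1


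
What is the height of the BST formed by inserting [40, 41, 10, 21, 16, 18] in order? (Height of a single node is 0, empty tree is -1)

Insertion order: [40, 41, 10, 21, 16, 18]
Tree (level-order array): [40, 10, 41, None, 21, None, None, 16, None, None, 18]
Compute height bottom-up (empty subtree = -1):
  height(18) = 1 + max(-1, -1) = 0
  height(16) = 1 + max(-1, 0) = 1
  height(21) = 1 + max(1, -1) = 2
  height(10) = 1 + max(-1, 2) = 3
  height(41) = 1 + max(-1, -1) = 0
  height(40) = 1 + max(3, 0) = 4
Height = 4
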